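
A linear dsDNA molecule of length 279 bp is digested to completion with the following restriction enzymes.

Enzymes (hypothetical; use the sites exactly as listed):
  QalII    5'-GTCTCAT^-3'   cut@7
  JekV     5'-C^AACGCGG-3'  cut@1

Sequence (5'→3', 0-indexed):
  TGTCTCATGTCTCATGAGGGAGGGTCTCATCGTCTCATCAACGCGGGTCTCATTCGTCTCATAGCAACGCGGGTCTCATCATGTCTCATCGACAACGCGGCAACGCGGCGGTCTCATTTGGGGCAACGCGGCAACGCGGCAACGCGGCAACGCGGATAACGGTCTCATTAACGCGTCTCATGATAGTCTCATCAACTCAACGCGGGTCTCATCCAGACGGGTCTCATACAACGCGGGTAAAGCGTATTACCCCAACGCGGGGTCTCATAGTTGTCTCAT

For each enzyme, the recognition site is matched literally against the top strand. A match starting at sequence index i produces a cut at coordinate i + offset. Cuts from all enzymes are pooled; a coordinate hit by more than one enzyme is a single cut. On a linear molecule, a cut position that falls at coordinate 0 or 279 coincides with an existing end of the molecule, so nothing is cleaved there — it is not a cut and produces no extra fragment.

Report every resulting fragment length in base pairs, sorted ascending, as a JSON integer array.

Scan for sites:
  QalII (GTCTCAT, off=7): starts [1, 8, 23, 31, 46, 55, 72, 82, 110, 161, 174, 185, 205, 220, 261, 272] → cuts [8, 15, 30, 38, 53, 62, 79, 89, 117, 168, 181, 192, 212, 227, 268] (position 279 is a terminus of the linear molecule — no cut)
  JekV (CAACGCGG, off=1): starts [38, 64, 92, 100, 123, 131, 139, 147, 197, 228, 252] → cuts [39, 65, 93, 101, 124, 132, 140, 148, 198, 229, 253]

All cut coordinates (distinct, sorted): [8, 15, 30, 38, 39, 53, 62, 65, 79, 89, 93, 101, 117, 124, 132, 140, 148, 168, 181, 192, 198, 212, 227, 229, 253, 268]

Fragment lengths:
  [0,8): 8 bp
  [8,15): 7 bp
  [15,30): 15 bp
  [30,38): 8 bp
  [38,39): 1 bp
  [39,53): 14 bp
  [53,62): 9 bp
  [62,65): 3 bp
  [65,79): 14 bp
  [79,89): 10 bp
  [89,93): 4 bp
  [93,101): 8 bp
  [101,117): 16 bp
  [117,124): 7 bp
  [124,132): 8 bp
  [132,140): 8 bp
  [140,148): 8 bp
  [148,168): 20 bp
  [168,181): 13 bp
  [181,192): 11 bp
  [192,198): 6 bp
  [198,212): 14 bp
  [212,227): 15 bp
  [227,229): 2 bp
  [229,253): 24 bp
  [253,268): 15 bp
  [268,279): 11 bp

[1,2,3,4,6,7,7,8,8,8,8,8,8,9,10,11,11,13,14,14,14,15,15,15,16,20,24]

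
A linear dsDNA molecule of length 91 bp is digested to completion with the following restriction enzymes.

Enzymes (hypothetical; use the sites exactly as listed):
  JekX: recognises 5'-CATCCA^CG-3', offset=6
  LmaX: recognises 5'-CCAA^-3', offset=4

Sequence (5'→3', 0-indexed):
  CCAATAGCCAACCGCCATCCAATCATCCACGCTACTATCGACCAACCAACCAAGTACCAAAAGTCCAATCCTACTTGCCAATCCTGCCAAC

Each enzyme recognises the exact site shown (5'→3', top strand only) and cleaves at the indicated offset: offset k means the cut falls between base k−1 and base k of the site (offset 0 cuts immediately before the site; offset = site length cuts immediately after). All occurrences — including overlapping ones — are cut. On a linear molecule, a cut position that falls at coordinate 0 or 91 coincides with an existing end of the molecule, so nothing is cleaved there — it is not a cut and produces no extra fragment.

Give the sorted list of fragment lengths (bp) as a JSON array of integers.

[1,4,4,4,7,7,7,8,9,11,13,16]

Per-enzyme occurrences:
  JekX CATCCACG/6: at [23] ⇒ [29]
  LmaX CCAA/4: at [0, 7, 18, 41, 45, 49, 56, 64, 77, 86] ⇒ [4, 11, 22, 45, 49, 53, 60, 68, 81, 90]

All cut coordinates (distinct, sorted): [4, 11, 22, 29, 45, 49, 53, 60, 68, 81, 90]

Fragments:
  [0,4): 4 bp
  [4,11): 7 bp
  [11,22): 11 bp
  [22,29): 7 bp
  [29,45): 16 bp
  [45,49): 4 bp
  [49,53): 4 bp
  [53,60): 7 bp
  [60,68): 8 bp
  [68,81): 13 bp
  [81,90): 9 bp
  [90,91): 1 bp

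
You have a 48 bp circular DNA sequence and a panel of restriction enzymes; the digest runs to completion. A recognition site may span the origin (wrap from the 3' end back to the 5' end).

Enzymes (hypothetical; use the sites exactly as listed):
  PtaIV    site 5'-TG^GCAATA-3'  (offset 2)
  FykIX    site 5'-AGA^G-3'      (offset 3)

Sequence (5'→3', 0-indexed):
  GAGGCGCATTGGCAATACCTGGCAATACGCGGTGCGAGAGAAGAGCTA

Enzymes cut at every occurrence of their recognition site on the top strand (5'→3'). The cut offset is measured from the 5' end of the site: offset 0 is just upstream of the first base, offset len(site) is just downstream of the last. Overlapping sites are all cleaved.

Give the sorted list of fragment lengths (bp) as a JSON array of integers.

[5,6,9,10,18]

Scan for sites:
  PtaIV TGGCAATA/2: at [9, 19] ⇒ [11, 21]
  FykIX AGAG/3: at [36, 41, 47] ⇒ [2, 39, 44]

All cut coordinates (distinct, sorted): [2, 11, 21, 39, 44]

Fragment lengths:
  2→11: 9 bp
  11→21: 10 bp
  21→39: 18 bp
  39→44: 5 bp
  44→2 (wrap): 48-44+2 = 6 bp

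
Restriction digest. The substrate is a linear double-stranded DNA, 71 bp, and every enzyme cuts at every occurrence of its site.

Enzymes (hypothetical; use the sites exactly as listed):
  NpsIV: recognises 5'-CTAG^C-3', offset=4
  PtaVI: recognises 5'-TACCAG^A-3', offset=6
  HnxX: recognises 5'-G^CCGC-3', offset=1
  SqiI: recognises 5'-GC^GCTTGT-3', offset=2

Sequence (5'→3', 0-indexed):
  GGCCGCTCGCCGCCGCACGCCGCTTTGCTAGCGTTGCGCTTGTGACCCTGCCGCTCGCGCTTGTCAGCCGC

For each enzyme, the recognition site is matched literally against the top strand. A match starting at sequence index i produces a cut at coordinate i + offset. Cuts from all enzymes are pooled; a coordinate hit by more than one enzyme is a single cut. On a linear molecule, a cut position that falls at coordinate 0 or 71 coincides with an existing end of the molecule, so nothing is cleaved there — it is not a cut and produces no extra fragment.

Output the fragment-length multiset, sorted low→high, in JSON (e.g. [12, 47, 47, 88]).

Per-enzyme occurrences:
  NpsIV CTAGC/4: at [27] ⇒ [31]
  PtaVI (TACCAGA, off=6): no sites
  HnxX GCCGC/1: at [1, 8, 11, 18, 49, 66] ⇒ [2, 9, 12, 19, 50, 67]
  SqiI GCGCTTGT/2: at [35, 56] ⇒ [37, 58]

All cut coordinates (distinct, sorted): [2, 9, 12, 19, 31, 37, 50, 58, 67]

Fragments:
  [0,2): 2 bp
  [2,9): 7 bp
  [9,12): 3 bp
  [12,19): 7 bp
  [19,31): 12 bp
  [31,37): 6 bp
  [37,50): 13 bp
  [50,58): 8 bp
  [58,67): 9 bp
  [67,71): 4 bp

[2,3,4,6,7,7,8,9,12,13]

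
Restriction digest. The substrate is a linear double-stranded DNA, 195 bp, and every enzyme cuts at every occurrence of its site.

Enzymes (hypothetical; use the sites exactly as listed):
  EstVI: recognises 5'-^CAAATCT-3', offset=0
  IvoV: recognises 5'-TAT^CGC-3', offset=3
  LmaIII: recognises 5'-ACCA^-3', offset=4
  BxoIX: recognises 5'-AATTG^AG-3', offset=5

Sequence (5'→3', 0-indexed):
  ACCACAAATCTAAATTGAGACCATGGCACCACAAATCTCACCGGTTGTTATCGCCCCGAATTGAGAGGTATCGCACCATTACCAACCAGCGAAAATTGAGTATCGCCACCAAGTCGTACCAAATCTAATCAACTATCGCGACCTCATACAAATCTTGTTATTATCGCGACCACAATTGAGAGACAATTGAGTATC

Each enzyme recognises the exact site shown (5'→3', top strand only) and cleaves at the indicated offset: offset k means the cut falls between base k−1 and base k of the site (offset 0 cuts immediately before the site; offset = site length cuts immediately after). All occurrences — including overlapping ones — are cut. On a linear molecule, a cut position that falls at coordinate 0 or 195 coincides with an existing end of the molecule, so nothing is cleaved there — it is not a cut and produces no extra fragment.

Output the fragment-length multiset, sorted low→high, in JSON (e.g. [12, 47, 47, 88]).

Site scan:
  EstVI (CAAATCT, off=0): starts [4, 31, 119, 148] → cuts [4, 31, 119, 148]
  IvoV (TATCGC, off=3): starts [48, 68, 100, 133, 161] → cuts [51, 71, 103, 136, 164]
  LmaIII (ACCA, off=4): starts [0, 19, 27, 74, 80, 84, 107, 117, 168] → cuts [4, 23, 31, 78, 84, 88, 111, 121, 172]
  BxoIX (AATTGAG, off=5): starts [12, 58, 93, 173, 184] → cuts [17, 63, 98, 178, 189]

All cut coordinates (distinct, sorted): [4, 17, 23, 31, 51, 63, 71, 78, 84, 88, 98, 103, 111, 119, 121, 136, 148, 164, 172, 178, 189]

Fragment lengths:
  [0,4): 4 bp
  [4,17): 13 bp
  [17,23): 6 bp
  [23,31): 8 bp
  [31,51): 20 bp
  [51,63): 12 bp
  [63,71): 8 bp
  [71,78): 7 bp
  [78,84): 6 bp
  [84,88): 4 bp
  [88,98): 10 bp
  [98,103): 5 bp
  [103,111): 8 bp
  [111,119): 8 bp
  [119,121): 2 bp
  [121,136): 15 bp
  [136,148): 12 bp
  [148,164): 16 bp
  [164,172): 8 bp
  [172,178): 6 bp
  [178,189): 11 bp
  [189,195): 6 bp

[2,4,4,5,6,6,6,6,7,8,8,8,8,8,10,11,12,12,13,15,16,20]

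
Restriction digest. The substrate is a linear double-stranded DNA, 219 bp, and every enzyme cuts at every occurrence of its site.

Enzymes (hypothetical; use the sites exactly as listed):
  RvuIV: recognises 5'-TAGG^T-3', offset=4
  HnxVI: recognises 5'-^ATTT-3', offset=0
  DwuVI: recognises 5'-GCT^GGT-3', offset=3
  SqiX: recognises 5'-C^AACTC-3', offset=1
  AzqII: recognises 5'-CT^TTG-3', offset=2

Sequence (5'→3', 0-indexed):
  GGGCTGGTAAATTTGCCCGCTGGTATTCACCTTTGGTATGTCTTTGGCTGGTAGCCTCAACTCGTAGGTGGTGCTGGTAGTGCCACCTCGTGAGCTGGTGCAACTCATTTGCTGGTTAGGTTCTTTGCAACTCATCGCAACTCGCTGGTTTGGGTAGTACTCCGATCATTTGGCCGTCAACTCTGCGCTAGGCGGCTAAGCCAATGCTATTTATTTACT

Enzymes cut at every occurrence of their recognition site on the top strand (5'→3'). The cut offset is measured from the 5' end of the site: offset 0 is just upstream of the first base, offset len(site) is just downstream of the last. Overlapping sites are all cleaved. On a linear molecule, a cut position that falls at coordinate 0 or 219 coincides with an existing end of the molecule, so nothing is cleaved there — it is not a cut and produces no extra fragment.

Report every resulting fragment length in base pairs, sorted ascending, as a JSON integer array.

[4,4,4,5,5,5,5,6,7,7,7,7,8,9,10,10,11,11,11,11,21,21,30]

Per-enzyme occurrences:
  RvuIV TAGGT/4: at [64, 116] ⇒ [68, 120]
  HnxVI ATTT/0: at [10, 106, 167, 208, 212] ⇒ [10, 106, 167, 208, 212]
  DwuVI GCTGGT/3: at [2, 18, 46, 72, 93, 110, 143] ⇒ [5, 21, 49, 75, 96, 113, 146]
  SqiX CAACTC/1: at [57, 100, 127, 137, 177] ⇒ [58, 101, 128, 138, 178]
  AzqII CTTTG/2: at [30, 41, 122] ⇒ [32, 43, 124]

Pooled cuts: [5, 10, 21, 32, 43, 49, 58, 68, 75, 96, 101, 106, 113, 120, 124, 128, 138, 146, 167, 178, 208, 212]

Fragments:
  [0,5): 5 bp
  [5,10): 5 bp
  [10,21): 11 bp
  [21,32): 11 bp
  [32,43): 11 bp
  [43,49): 6 bp
  [49,58): 9 bp
  [58,68): 10 bp
  [68,75): 7 bp
  [75,96): 21 bp
  [96,101): 5 bp
  [101,106): 5 bp
  [106,113): 7 bp
  [113,120): 7 bp
  [120,124): 4 bp
  [124,128): 4 bp
  [128,138): 10 bp
  [138,146): 8 bp
  [146,167): 21 bp
  [167,178): 11 bp
  [178,208): 30 bp
  [208,212): 4 bp
  [212,219): 7 bp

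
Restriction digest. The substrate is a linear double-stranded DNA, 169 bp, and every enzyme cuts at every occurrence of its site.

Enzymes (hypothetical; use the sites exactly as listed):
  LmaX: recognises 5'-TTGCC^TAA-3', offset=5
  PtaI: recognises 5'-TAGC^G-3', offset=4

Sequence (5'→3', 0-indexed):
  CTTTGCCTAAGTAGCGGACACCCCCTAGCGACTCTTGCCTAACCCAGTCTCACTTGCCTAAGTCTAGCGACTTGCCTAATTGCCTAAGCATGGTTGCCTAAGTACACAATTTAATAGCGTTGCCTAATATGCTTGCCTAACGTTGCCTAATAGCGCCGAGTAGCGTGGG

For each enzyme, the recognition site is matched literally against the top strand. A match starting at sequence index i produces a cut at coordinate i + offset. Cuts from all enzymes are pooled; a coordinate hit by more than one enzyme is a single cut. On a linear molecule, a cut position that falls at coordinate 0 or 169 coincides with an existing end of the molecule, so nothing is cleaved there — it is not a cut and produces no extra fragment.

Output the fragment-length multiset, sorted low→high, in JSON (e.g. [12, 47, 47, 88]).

[5,6,7,7,8,8,8,10,10,10,10,13,14,14,19,20]

Scan for sites:
  LmaX (TTGCCTAA, off=5): starts [2, 34, 53, 71, 79, 93, 119, 132, 142] → cuts [7, 39, 58, 76, 84, 98, 124, 137, 147]
  PtaI (TAGCG, off=4): starts [11, 25, 64, 114, 150, 160] → cuts [15, 29, 68, 118, 154, 164]

All cut coordinates (distinct, sorted): [7, 15, 29, 39, 58, 68, 76, 84, 98, 118, 124, 137, 147, 154, 164]

Fragment lengths:
  [0,7): 7 bp
  [7,15): 8 bp
  [15,29): 14 bp
  [29,39): 10 bp
  [39,58): 19 bp
  [58,68): 10 bp
  [68,76): 8 bp
  [76,84): 8 bp
  [84,98): 14 bp
  [98,118): 20 bp
  [118,124): 6 bp
  [124,137): 13 bp
  [137,147): 10 bp
  [147,154): 7 bp
  [154,164): 10 bp
  [164,169): 5 bp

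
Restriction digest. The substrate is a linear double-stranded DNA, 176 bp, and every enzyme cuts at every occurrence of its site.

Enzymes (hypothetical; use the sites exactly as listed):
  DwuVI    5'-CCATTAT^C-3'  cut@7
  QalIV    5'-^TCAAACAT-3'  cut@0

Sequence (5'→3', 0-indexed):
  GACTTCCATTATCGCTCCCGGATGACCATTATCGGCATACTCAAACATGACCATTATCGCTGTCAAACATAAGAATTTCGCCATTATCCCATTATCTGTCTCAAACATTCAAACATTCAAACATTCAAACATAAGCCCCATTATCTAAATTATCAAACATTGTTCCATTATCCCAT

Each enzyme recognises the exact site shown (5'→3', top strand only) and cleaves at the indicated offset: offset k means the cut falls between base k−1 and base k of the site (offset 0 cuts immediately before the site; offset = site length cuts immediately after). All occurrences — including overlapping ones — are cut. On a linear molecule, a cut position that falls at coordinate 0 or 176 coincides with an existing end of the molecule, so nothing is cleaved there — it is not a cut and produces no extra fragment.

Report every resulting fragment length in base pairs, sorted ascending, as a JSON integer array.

[5,5,5,8,8,8,8,8,8,12,17,19,20,20,25]

Per-enzyme occurrences:
  DwuVI (CCATTATC, off=7): starts [5, 25, 50, 80, 88, 137, 164] → cuts [12, 32, 57, 87, 95, 144, 171]
  QalIV (TCAAACAT, off=0): starts [40, 62, 100, 108, 116, 124, 152] → cuts [40, 62, 100, 108, 116, 124, 152]

Pooled cuts: [12, 32, 40, 57, 62, 87, 95, 100, 108, 116, 124, 144, 152, 171]

Fragment lengths:
  [0,12): 12 bp
  [12,32): 20 bp
  [32,40): 8 bp
  [40,57): 17 bp
  [57,62): 5 bp
  [62,87): 25 bp
  [87,95): 8 bp
  [95,100): 5 bp
  [100,108): 8 bp
  [108,116): 8 bp
  [116,124): 8 bp
  [124,144): 20 bp
  [144,152): 8 bp
  [152,171): 19 bp
  [171,176): 5 bp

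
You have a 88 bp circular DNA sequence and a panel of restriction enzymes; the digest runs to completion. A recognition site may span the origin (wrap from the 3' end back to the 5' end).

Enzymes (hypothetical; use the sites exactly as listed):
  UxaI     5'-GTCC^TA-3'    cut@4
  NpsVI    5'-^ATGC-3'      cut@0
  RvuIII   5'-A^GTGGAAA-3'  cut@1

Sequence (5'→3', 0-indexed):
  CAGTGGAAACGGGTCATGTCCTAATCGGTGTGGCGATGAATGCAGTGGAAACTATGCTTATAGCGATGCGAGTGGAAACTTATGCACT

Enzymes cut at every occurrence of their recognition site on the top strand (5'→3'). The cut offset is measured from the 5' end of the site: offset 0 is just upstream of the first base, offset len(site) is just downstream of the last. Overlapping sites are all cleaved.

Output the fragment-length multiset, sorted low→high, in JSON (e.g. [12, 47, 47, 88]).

Site scan:
  UxaI (GTCCTA, off=4): starts [17] → cuts [21]
  NpsVI (ATGC, off=0): starts [39, 53, 65, 81] → cuts [39, 53, 65, 81]
  RvuIII (AGTGGAAA, off=1): starts [1, 43, 70] → cuts [2, 44, 71]

All cut coordinates (distinct, sorted): [2, 21, 39, 44, 53, 65, 71, 81]

Fragment lengths:
  2→21: 19 bp
  21→39: 18 bp
  39→44: 5 bp
  44→53: 9 bp
  53→65: 12 bp
  65→71: 6 bp
  71→81: 10 bp
  81→2 (wrap): 88-81+2 = 9 bp

[5,6,9,9,10,12,18,19]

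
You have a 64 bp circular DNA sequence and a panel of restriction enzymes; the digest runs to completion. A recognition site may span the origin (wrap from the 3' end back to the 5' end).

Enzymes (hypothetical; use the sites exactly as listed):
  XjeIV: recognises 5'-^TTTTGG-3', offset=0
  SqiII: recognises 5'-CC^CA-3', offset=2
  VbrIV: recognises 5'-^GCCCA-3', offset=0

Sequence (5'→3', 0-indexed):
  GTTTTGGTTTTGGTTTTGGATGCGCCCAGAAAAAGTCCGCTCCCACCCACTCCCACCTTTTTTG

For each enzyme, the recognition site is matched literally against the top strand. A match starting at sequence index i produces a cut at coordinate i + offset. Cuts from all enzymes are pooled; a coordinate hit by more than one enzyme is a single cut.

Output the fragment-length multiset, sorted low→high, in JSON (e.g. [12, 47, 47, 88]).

Per-enzyme occurrences:
  XjeIV TTTTGG/0: at [1, 7, 13, 59] ⇒ [1, 7, 13, 59]
  SqiII CCCA/2: at [24, 41, 45, 51] ⇒ [26, 43, 47, 53]
  VbrIV GCCCA/0: at [23] ⇒ [23]

All cut coordinates (distinct, sorted): [1, 7, 13, 23, 26, 43, 47, 53, 59]

Fragment lengths:
  1→7: 6 bp
  7→13: 6 bp
  13→23: 10 bp
  23→26: 3 bp
  26→43: 17 bp
  43→47: 4 bp
  47→53: 6 bp
  53→59: 6 bp
  59→1 (wrap): 64-59+1 = 6 bp

[3,4,6,6,6,6,6,10,17]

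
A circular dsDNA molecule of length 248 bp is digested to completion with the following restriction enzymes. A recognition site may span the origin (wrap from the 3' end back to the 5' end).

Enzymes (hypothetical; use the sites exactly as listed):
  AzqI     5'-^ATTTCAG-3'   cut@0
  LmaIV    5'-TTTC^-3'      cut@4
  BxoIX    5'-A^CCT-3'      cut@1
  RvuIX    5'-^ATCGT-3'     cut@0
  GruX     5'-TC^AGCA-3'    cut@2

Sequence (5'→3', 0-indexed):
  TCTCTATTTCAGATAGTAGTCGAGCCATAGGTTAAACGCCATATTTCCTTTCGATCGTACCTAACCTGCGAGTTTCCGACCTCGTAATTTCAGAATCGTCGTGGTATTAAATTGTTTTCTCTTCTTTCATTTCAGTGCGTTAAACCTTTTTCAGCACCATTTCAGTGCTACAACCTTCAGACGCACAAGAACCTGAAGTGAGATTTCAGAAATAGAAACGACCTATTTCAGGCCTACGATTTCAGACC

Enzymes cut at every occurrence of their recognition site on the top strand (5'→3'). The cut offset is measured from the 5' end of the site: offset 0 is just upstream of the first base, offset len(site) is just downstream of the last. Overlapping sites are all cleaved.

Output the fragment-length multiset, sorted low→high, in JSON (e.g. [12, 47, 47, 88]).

[1,3,3,3,3,5,5,5,5,5,5,5,5,5,6,6,7,7,8,9,9,10,11,11,12,14,18,25,37]

Per-enzyme occurrences:
  AzqI (ATTTCAG, off=0): starts [5, 86, 128, 158, 202, 224, 238] → cuts [5, 86, 128, 158, 202, 224, 238]
  LmaIV (TTTC, off=4): starts [6, 43, 48, 72, 87, 115, 124, 129, 148, 159, 203, 225, 239] → cuts [10, 47, 52, 76, 91, 119, 128, 133, 152, 163, 207, 229, 243]
  BxoIX (ACCT, off=1): starts [58, 63, 78, 143, 172, 190, 220, 245] → cuts [59, 64, 79, 144, 173, 191, 221, 246]
  RvuIX (ATCGT, off=0): starts [53, 94] → cuts [53, 94]
  GruX (TCAGCA, off=2): starts [150] → cuts [152]

All cut coordinates (distinct, sorted): [5, 10, 47, 52, 53, 59, 64, 76, 79, 86, 91, 94, 119, 128, 133, 144, 152, 158, 163, 173, 191, 202, 207, 221, 224, 229, 238, 243, 246]

Fragments:
  5→10: 5 bp
  10→47: 37 bp
  47→52: 5 bp
  52→53: 1 bp
  53→59: 6 bp
  59→64: 5 bp
  64→76: 12 bp
  76→79: 3 bp
  79→86: 7 bp
  86→91: 5 bp
  91→94: 3 bp
  94→119: 25 bp
  119→128: 9 bp
  128→133: 5 bp
  133→144: 11 bp
  144→152: 8 bp
  152→158: 6 bp
  158→163: 5 bp
  163→173: 10 bp
  173→191: 18 bp
  191→202: 11 bp
  202→207: 5 bp
  207→221: 14 bp
  221→224: 3 bp
  224→229: 5 bp
  229→238: 9 bp
  238→243: 5 bp
  243→246: 3 bp
  246→5 (wrap): 248-246+5 = 7 bp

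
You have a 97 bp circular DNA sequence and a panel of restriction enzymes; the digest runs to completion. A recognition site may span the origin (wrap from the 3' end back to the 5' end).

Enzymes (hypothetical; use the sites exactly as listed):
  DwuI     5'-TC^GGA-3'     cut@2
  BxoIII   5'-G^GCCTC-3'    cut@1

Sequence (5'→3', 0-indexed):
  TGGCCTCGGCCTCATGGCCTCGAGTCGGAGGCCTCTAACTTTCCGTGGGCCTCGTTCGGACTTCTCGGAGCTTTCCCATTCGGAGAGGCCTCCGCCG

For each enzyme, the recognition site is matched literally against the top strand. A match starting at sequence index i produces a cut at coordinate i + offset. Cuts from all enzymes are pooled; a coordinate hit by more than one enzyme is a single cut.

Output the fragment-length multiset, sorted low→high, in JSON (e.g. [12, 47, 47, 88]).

Site scan:
  DwuI (TCGGA, off=2): starts [24, 55, 64, 79] → cuts [26, 57, 66, 81]
  BxoIII (GGCCTC, off=1): starts [1, 7, 15, 29, 47, 86] → cuts [2, 8, 16, 30, 48, 87]

Pooled cuts: [2, 8, 16, 26, 30, 48, 57, 66, 81, 87]

Fragment lengths:
  2→8: 6 bp
  8→16: 8 bp
  16→26: 10 bp
  26→30: 4 bp
  30→48: 18 bp
  48→57: 9 bp
  57→66: 9 bp
  66→81: 15 bp
  81→87: 6 bp
  87→2 (wrap): 97-87+2 = 12 bp

[4,6,6,8,9,9,10,12,15,18]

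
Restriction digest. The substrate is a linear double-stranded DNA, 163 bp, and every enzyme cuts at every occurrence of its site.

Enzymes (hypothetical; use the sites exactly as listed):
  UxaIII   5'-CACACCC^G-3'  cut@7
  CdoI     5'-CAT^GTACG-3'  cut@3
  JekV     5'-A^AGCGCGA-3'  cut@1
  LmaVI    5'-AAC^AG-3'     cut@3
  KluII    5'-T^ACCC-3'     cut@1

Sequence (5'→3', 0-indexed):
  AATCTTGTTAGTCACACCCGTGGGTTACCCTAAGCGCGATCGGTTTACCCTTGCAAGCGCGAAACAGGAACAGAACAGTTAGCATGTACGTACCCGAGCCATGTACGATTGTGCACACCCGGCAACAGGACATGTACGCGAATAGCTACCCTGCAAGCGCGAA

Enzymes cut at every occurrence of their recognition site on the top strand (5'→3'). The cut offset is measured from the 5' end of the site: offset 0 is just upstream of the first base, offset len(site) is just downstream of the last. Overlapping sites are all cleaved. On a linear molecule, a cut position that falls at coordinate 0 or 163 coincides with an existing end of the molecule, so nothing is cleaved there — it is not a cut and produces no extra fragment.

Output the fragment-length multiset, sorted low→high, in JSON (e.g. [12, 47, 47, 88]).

[5,6,6,6,6,7,7,8,8,9,9,10,11,14,14,18,19]

Scan for sites:
  UxaIII CACACCCG/7: at [12, 113] ⇒ [19, 120]
  CdoI CATGTACG/3: at [82, 99, 130] ⇒ [85, 102, 133]
  JekV AAGCGCGA/1: at [31, 54, 154] ⇒ [32, 55, 155]
  LmaVI AACAG/3: at [62, 68, 73, 123] ⇒ [65, 71, 76, 126]
  KluII TACCC/1: at [25, 45, 90, 146] ⇒ [26, 46, 91, 147]

Pooled cuts: [19, 26, 32, 46, 55, 65, 71, 76, 85, 91, 102, 120, 126, 133, 147, 155]

Fragments:
  [0,19): 19 bp
  [19,26): 7 bp
  [26,32): 6 bp
  [32,46): 14 bp
  [46,55): 9 bp
  [55,65): 10 bp
  [65,71): 6 bp
  [71,76): 5 bp
  [76,85): 9 bp
  [85,91): 6 bp
  [91,102): 11 bp
  [102,120): 18 bp
  [120,126): 6 bp
  [126,133): 7 bp
  [133,147): 14 bp
  [147,155): 8 bp
  [155,163): 8 bp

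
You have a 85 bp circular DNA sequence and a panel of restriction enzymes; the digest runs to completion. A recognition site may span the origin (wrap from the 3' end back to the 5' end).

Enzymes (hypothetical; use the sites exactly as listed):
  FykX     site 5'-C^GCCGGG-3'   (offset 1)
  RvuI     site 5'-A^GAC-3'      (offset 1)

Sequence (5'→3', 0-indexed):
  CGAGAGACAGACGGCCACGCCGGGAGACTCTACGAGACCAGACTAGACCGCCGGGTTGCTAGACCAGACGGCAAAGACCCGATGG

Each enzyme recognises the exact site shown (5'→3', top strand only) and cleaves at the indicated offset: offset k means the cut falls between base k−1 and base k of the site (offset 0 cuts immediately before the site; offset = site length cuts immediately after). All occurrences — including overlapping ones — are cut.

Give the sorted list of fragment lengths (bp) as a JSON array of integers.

Site scan:
  FykX CGCCGGG/1: at [17, 48] ⇒ [18, 49]
  RvuI AGAC/1: at [4, 8, 24, 34, 39, 44, 60, 65, 74] ⇒ [5, 9, 25, 35, 40, 45, 61, 66, 75]

All cut coordinates (distinct, sorted): [5, 9, 18, 25, 35, 40, 45, 49, 61, 66, 75]

Fragments:
  5→9: 4 bp
  9→18: 9 bp
  18→25: 7 bp
  25→35: 10 bp
  35→40: 5 bp
  40→45: 5 bp
  45→49: 4 bp
  49→61: 12 bp
  61→66: 5 bp
  66→75: 9 bp
  75→5 (wrap): 85-75+5 = 15 bp

[4,4,5,5,5,7,9,9,10,12,15]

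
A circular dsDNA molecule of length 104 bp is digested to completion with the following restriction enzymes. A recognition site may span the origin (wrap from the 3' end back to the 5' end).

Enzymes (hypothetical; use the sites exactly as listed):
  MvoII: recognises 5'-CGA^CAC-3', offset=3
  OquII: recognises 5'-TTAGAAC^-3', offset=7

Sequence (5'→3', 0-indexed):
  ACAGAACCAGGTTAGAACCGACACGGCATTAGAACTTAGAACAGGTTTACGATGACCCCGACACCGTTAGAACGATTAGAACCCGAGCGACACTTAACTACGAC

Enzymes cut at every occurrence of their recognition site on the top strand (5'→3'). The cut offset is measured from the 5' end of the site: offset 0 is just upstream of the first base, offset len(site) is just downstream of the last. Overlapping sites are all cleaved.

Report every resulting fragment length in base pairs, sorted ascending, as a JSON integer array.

[3,7,8,9,12,13,14,19,19]

Per-enzyme occurrences:
  MvoII (CGACAC, off=3): starts [18, 58, 87, 100] → cuts [21, 61, 90, 103]
  OquII (TTAGAAC, off=7): starts [11, 28, 35, 66, 75] → cuts [18, 35, 42, 73, 82]

Pooled cuts: [18, 21, 35, 42, 61, 73, 82, 90, 103]

Fragments:
  18→21: 3 bp
  21→35: 14 bp
  35→42: 7 bp
  42→61: 19 bp
  61→73: 12 bp
  73→82: 9 bp
  82→90: 8 bp
  90→103: 13 bp
  103→18 (wrap): 104-103+18 = 19 bp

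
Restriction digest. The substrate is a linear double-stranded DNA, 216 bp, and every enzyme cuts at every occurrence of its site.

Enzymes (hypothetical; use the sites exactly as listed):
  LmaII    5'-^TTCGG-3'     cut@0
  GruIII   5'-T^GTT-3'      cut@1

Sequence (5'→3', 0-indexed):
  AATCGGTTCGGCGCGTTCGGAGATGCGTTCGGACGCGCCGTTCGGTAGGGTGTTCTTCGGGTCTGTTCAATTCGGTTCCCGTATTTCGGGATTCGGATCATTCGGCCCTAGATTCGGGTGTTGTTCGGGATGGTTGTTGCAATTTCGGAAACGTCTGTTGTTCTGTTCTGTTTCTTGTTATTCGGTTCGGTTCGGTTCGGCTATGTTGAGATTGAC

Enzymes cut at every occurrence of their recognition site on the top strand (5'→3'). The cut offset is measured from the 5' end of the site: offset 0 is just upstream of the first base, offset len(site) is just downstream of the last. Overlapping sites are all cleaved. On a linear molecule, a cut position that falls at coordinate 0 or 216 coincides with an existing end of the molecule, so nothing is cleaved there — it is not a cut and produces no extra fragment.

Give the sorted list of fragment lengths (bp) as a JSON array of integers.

[1,3,3,4,4,5,5,5,5,5,6,6,7,7,7,8,9,9,9,9,11,12,12,12,12,13,13,14]

Per-enzyme occurrences:
  LmaII (TTCGG, off=0): starts [6, 15, 27, 40, 55, 70, 84, 91, 100, 112, 123, 143, 180, 185, 190, 195] → cuts [6, 15, 27, 40, 55, 70, 84, 91, 100, 112, 123, 143, 180, 185, 190, 195]
  GruIII (TGTT, off=1): starts [50, 63, 118, 121, 134, 155, 158, 163, 168, 175, 203] → cuts [51, 64, 119, 122, 135, 156, 159, 164, 169, 176, 204]

Pooled cuts: [6, 15, 27, 40, 51, 55, 64, 70, 84, 91, 100, 112, 119, 122, 123, 135, 143, 156, 159, 164, 169, 176, 180, 185, 190, 195, 204]

Fragments:
  [0,6): 6 bp
  [6,15): 9 bp
  [15,27): 12 bp
  [27,40): 13 bp
  [40,51): 11 bp
  [51,55): 4 bp
  [55,64): 9 bp
  [64,70): 6 bp
  [70,84): 14 bp
  [84,91): 7 bp
  [91,100): 9 bp
  [100,112): 12 bp
  [112,119): 7 bp
  [119,122): 3 bp
  [122,123): 1 bp
  [123,135): 12 bp
  [135,143): 8 bp
  [143,156): 13 bp
  [156,159): 3 bp
  [159,164): 5 bp
  [164,169): 5 bp
  [169,176): 7 bp
  [176,180): 4 bp
  [180,185): 5 bp
  [185,190): 5 bp
  [190,195): 5 bp
  [195,204): 9 bp
  [204,216): 12 bp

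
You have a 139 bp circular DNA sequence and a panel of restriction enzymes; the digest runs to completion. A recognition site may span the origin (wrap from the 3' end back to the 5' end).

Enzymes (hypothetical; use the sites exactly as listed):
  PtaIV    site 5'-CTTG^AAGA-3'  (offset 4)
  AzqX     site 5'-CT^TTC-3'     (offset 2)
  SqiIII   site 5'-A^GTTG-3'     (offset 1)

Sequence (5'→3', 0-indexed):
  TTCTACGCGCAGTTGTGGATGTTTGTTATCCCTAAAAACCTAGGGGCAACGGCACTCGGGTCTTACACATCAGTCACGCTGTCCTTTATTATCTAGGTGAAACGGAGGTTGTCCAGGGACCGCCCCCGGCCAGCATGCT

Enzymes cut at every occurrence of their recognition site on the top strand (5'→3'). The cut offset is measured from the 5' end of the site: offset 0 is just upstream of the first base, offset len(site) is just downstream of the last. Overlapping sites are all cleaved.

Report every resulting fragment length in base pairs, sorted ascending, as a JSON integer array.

Per-enzyme occurrences:
  PtaIV (CTTGAAGA, off=4): no sites
  AzqX (CTTTC, off=2): starts [137] → cuts [0]
  SqiIII (AGTTG, off=1): starts [10] → cuts [11]

Pooled cuts: [0, 11]

Fragments:
  0→11: 11 bp
  11→0 (wrap): 139-11+0 = 128 bp

[11,128]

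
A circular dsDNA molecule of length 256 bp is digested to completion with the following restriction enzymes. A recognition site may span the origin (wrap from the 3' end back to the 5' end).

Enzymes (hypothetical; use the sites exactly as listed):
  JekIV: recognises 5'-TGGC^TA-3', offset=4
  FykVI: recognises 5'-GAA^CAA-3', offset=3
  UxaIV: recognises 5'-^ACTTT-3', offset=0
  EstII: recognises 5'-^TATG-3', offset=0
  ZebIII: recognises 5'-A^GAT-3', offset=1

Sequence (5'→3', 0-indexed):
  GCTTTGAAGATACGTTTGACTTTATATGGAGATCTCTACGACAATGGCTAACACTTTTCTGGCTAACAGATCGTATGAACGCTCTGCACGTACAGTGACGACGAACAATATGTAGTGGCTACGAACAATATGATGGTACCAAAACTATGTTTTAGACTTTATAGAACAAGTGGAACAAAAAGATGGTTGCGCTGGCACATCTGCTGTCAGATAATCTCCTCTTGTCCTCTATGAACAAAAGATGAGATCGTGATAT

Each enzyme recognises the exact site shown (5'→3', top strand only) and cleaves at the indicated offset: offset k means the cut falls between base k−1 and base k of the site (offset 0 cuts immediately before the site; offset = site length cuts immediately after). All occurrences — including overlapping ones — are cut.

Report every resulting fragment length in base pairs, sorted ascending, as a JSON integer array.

Scan for sites:
  JekIV TGGCTA/4: at [44, 59, 115] ⇒ [48, 63, 119]
  FykVI GAACAA/3: at [102, 122, 163, 172, 232] ⇒ [105, 125, 166, 175, 235]
  UxaIV ACTTT/0: at [18, 52, 155] ⇒ [18, 52, 155]
  EstII TATG/0: at [24, 73, 108, 128, 145, 229, 253] ⇒ [24, 73, 108, 128, 145, 229, 253]
  ZebIII AGAT/1: at [7, 29, 67, 180, 208, 239, 244] ⇒ [8, 30, 68, 181, 209, 240, 245]

Pooled cuts: [8, 18, 24, 30, 48, 52, 63, 68, 73, 105, 108, 119, 125, 128, 145, 155, 166, 175, 181, 209, 229, 235, 240, 245, 253]

Fragment lengths:
  8→18: 10 bp
  18→24: 6 bp
  24→30: 6 bp
  30→48: 18 bp
  48→52: 4 bp
  52→63: 11 bp
  63→68: 5 bp
  68→73: 5 bp
  73→105: 32 bp
  105→108: 3 bp
  108→119: 11 bp
  119→125: 6 bp
  125→128: 3 bp
  128→145: 17 bp
  145→155: 10 bp
  155→166: 11 bp
  166→175: 9 bp
  175→181: 6 bp
  181→209: 28 bp
  209→229: 20 bp
  229→235: 6 bp
  235→240: 5 bp
  240→245: 5 bp
  245→253: 8 bp
  253→8 (wrap): 256-253+8 = 11 bp

[3,3,4,5,5,5,5,6,6,6,6,6,8,9,10,10,11,11,11,11,17,18,20,28,32]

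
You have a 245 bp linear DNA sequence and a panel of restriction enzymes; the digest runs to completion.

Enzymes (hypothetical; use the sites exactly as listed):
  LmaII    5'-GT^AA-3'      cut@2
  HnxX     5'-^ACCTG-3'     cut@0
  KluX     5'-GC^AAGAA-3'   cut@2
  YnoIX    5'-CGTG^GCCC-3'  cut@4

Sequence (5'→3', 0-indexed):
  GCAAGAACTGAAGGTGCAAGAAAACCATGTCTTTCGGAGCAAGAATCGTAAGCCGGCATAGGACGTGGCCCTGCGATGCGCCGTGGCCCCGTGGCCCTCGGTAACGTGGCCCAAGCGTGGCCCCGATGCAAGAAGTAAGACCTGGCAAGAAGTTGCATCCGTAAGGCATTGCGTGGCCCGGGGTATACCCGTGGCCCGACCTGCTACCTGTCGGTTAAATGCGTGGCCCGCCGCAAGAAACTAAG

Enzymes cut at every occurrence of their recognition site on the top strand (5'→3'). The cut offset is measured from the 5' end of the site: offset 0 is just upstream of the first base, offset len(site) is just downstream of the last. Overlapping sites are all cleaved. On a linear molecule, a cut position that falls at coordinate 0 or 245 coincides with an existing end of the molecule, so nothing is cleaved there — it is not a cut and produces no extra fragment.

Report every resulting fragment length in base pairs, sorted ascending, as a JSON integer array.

Scan for sites:
  LmaII (GTAA, off=2): starts [47, 100, 134, 160] → cuts [49, 102, 136, 162]
  HnxX (ACCTG, off=0): starts [139, 198, 205] → cuts [139, 198, 205]
  KluX (GCAAGAA, off=2): starts [0, 15, 38, 127, 144, 232] → cuts [2, 17, 40, 129, 146, 234]
  YnoIX (CGTGGCCC, off=4): starts [63, 81, 89, 104, 115, 171, 189, 221] → cuts [67, 85, 93, 108, 119, 175, 193, 225]

All cut coordinates (distinct, sorted): [2, 17, 40, 49, 67, 85, 93, 102, 108, 119, 129, 136, 139, 146, 162, 175, 193, 198, 205, 225, 234]

Fragments:
  [0,2): 2 bp
  [2,17): 15 bp
  [17,40): 23 bp
  [40,49): 9 bp
  [49,67): 18 bp
  [67,85): 18 bp
  [85,93): 8 bp
  [93,102): 9 bp
  [102,108): 6 bp
  [108,119): 11 bp
  [119,129): 10 bp
  [129,136): 7 bp
  [136,139): 3 bp
  [139,146): 7 bp
  [146,162): 16 bp
  [162,175): 13 bp
  [175,193): 18 bp
  [193,198): 5 bp
  [198,205): 7 bp
  [205,225): 20 bp
  [225,234): 9 bp
  [234,245): 11 bp

[2,3,5,6,7,7,7,8,9,9,9,10,11,11,13,15,16,18,18,18,20,23]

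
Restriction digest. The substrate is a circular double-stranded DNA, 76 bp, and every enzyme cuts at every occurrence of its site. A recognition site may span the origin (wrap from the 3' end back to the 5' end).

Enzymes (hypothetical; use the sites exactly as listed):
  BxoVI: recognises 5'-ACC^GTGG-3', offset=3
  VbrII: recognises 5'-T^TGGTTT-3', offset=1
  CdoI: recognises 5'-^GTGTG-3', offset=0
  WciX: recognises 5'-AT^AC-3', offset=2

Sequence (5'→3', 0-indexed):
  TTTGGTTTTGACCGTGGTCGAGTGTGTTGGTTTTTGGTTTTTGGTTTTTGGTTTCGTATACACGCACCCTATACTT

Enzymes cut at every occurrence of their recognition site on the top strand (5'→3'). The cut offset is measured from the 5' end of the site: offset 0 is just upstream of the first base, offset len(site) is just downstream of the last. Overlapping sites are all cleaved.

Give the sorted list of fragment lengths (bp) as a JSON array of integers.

Scan for sites:
  BxoVI ACCGTGG/3: at [10] ⇒ [13]
  VbrII TTGGTTT/1: at [1, 26, 33, 40, 47] ⇒ [2, 27, 34, 41, 48]
  CdoI GTGTG/0: at [21] ⇒ [21]
  WciX ATAC/2: at [57, 70] ⇒ [59, 72]

Pooled cuts: [2, 13, 21, 27, 34, 41, 48, 59, 72]

Fragments:
  2→13: 11 bp
  13→21: 8 bp
  21→27: 6 bp
  27→34: 7 bp
  34→41: 7 bp
  41→48: 7 bp
  48→59: 11 bp
  59→72: 13 bp
  72→2 (wrap): 76-72+2 = 6 bp

[6,6,7,7,7,8,11,11,13]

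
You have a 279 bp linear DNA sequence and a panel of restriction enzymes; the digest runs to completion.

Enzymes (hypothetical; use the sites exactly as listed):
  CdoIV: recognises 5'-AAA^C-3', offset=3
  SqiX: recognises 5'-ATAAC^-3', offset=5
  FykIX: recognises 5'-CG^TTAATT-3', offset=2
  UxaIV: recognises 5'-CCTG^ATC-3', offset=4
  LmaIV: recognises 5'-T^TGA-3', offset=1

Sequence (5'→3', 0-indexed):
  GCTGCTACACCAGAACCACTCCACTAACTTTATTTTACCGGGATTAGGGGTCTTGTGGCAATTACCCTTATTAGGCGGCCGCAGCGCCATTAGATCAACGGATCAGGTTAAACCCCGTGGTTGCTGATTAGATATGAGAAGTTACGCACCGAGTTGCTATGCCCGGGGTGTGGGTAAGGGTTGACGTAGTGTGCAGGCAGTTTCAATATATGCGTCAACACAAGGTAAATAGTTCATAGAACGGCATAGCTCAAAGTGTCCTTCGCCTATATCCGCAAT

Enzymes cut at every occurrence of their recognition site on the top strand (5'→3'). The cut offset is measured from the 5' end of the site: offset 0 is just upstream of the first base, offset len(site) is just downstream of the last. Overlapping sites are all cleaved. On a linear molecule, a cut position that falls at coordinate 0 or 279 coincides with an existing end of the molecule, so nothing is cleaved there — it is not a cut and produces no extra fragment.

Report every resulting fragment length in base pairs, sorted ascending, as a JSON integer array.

[69,98,112]

Per-enzyme occurrences:
  CdoIV AAAC/3: at [109] ⇒ [112]
  SqiX (ATAAC, off=5): no sites
  FykIX (CGTTAATT, off=2): no sites
  UxaIV (CCTGATC, off=4): no sites
  LmaIV TTGA/1: at [180] ⇒ [181]

Pooled cuts: [112, 181]

Fragment lengths:
  [0,112): 112 bp
  [112,181): 69 bp
  [181,279): 98 bp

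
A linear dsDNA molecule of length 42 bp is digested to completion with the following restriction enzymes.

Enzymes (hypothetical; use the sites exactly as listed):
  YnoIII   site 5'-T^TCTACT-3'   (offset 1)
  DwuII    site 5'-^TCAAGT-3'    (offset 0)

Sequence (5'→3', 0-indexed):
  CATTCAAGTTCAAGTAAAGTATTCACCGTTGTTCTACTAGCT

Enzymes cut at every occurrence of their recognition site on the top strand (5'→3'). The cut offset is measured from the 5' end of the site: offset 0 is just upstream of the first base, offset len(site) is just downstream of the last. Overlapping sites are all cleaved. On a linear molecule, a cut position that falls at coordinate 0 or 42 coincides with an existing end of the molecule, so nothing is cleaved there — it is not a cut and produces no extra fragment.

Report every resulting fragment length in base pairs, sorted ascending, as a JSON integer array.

[3,6,10,23]

Scan for sites:
  YnoIII TTCTACT/1: at [31] ⇒ [32]
  DwuII TCAAGT/0: at [3, 9] ⇒ [3, 9]

Pooled cuts: [3, 9, 32]

Fragments:
  [0,3): 3 bp
  [3,9): 6 bp
  [9,32): 23 bp
  [32,42): 10 bp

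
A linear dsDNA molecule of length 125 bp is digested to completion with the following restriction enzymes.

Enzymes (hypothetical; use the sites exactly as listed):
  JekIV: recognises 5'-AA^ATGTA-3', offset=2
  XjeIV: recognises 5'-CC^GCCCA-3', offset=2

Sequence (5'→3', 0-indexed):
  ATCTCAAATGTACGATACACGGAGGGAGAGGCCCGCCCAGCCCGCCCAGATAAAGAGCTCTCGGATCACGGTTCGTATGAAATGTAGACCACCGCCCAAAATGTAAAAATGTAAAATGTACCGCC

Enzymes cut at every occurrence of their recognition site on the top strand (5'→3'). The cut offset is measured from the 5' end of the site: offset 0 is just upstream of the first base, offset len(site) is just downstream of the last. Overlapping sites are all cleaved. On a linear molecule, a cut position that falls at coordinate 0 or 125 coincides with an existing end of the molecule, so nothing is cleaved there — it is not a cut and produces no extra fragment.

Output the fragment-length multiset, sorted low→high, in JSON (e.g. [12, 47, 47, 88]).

[7,7,7,8,9,10,12,27,38]

Scan for sites:
  JekIV AAATGTA/2: at [5, 79, 98, 106, 113] ⇒ [7, 81, 100, 108, 115]
  XjeIV CCGCCCA/2: at [32, 41, 91] ⇒ [34, 43, 93]

All cut coordinates (distinct, sorted): [7, 34, 43, 81, 93, 100, 108, 115]

Fragments:
  [0,7): 7 bp
  [7,34): 27 bp
  [34,43): 9 bp
  [43,81): 38 bp
  [81,93): 12 bp
  [93,100): 7 bp
  [100,108): 8 bp
  [108,115): 7 bp
  [115,125): 10 bp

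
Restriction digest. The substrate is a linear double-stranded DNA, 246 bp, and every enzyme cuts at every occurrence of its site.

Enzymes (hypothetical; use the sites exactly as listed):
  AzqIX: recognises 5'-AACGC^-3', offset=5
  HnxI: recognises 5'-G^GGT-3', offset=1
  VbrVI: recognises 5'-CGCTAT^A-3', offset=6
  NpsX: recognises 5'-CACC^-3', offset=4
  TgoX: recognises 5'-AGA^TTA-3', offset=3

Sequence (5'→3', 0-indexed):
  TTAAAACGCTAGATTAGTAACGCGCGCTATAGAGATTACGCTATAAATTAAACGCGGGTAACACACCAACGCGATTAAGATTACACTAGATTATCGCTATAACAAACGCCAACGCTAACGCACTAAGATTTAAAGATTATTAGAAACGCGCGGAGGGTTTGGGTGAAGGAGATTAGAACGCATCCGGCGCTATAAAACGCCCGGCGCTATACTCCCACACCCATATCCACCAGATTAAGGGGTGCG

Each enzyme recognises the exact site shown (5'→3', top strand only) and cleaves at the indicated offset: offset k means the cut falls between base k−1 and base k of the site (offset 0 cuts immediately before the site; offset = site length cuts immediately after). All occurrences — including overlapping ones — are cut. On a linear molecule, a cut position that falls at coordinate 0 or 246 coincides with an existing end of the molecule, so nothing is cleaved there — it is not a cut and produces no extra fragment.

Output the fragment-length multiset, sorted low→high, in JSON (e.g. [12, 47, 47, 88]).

[1,3,4,5,5,6,6,6,6,6,6,7,7,8,9,9,9,9,10,10,10,10,10,11,11,11,11,12,13,15]

Per-enzyme occurrences:
  AzqIX AACGC/5: at [4, 18, 50, 67, 104, 110, 116, 144, 176, 195] ⇒ [9, 23, 55, 72, 109, 115, 121, 149, 181, 200]
  HnxI GGGT/1: at [55, 154, 160, 239] ⇒ [56, 155, 161, 240]
  VbrVI CGCTATA/6: at [24, 38, 94, 187, 204] ⇒ [30, 44, 100, 193, 210]
  NpsX CACC/4: at [63, 217, 227] ⇒ [67, 221, 231]
  TgoX AGATTA/3: at [10, 32, 77, 87, 133, 169, 231] ⇒ [13, 35, 80, 90, 136, 172, 234]

All cut coordinates (distinct, sorted): [9, 13, 23, 30, 35, 44, 55, 56, 67, 72, 80, 90, 100, 109, 115, 121, 136, 149, 155, 161, 172, 181, 193, 200, 210, 221, 231, 234, 240]

Fragment lengths:
  [0,9): 9 bp
  [9,13): 4 bp
  [13,23): 10 bp
  [23,30): 7 bp
  [30,35): 5 bp
  [35,44): 9 bp
  [44,55): 11 bp
  [55,56): 1 bp
  [56,67): 11 bp
  [67,72): 5 bp
  [72,80): 8 bp
  [80,90): 10 bp
  [90,100): 10 bp
  [100,109): 9 bp
  [109,115): 6 bp
  [115,121): 6 bp
  [121,136): 15 bp
  [136,149): 13 bp
  [149,155): 6 bp
  [155,161): 6 bp
  [161,172): 11 bp
  [172,181): 9 bp
  [181,193): 12 bp
  [193,200): 7 bp
  [200,210): 10 bp
  [210,221): 11 bp
  [221,231): 10 bp
  [231,234): 3 bp
  [234,240): 6 bp
  [240,246): 6 bp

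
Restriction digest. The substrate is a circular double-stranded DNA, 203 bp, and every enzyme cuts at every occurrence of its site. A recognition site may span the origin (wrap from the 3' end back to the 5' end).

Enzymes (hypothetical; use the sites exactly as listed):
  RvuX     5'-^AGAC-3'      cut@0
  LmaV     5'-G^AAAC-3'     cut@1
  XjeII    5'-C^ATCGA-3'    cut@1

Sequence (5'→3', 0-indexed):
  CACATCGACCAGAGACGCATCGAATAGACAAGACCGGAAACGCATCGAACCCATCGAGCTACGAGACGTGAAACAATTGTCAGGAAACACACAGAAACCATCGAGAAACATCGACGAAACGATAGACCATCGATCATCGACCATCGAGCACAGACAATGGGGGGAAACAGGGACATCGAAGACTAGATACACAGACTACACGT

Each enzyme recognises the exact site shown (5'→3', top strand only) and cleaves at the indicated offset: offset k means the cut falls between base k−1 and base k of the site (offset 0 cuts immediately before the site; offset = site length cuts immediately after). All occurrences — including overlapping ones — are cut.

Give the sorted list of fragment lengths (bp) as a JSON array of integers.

Scan for sites:
  RvuX (AGAC, off=0): starts [12, 25, 30, 63, 123, 151, 179, 192] → cuts [12, 25, 30, 63, 123, 151, 179, 192]
  LmaV (GAAAC, off=1): starts [36, 69, 83, 93, 104, 115, 163] → cuts [37, 70, 84, 94, 105, 116, 164]
  XjeII (CATCGA, off=1): starts [2, 17, 42, 51, 98, 108, 127, 134, 141, 173] → cuts [3, 18, 43, 52, 99, 109, 128, 135, 142, 174]

Pooled cuts: [3, 12, 18, 25, 30, 37, 43, 52, 63, 70, 84, 94, 99, 105, 109, 116, 123, 128, 135, 142, 151, 164, 174, 179, 192]

Fragments:
  3→12: 9 bp
  12→18: 6 bp
  18→25: 7 bp
  25→30: 5 bp
  30→37: 7 bp
  37→43: 6 bp
  43→52: 9 bp
  52→63: 11 bp
  63→70: 7 bp
  70→84: 14 bp
  84→94: 10 bp
  94→99: 5 bp
  99→105: 6 bp
  105→109: 4 bp
  109→116: 7 bp
  116→123: 7 bp
  123→128: 5 bp
  128→135: 7 bp
  135→142: 7 bp
  142→151: 9 bp
  151→164: 13 bp
  164→174: 10 bp
  174→179: 5 bp
  179→192: 13 bp
  192→3 (wrap): 203-192+3 = 14 bp

[4,5,5,5,5,6,6,6,7,7,7,7,7,7,7,9,9,9,10,10,11,13,13,14,14]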